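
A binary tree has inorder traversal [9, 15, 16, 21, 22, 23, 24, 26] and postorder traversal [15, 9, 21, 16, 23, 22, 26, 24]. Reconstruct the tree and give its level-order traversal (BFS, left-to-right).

Inorder:   [9, 15, 16, 21, 22, 23, 24, 26]
Postorder: [15, 9, 21, 16, 23, 22, 26, 24]
Algorithm: postorder visits root last, so walk postorder right-to-left;
each value is the root of the current inorder slice — split it at that
value, recurse on the right subtree first, then the left.
Recursive splits:
  root=24; inorder splits into left=[9, 15, 16, 21, 22, 23], right=[26]
  root=26; inorder splits into left=[], right=[]
  root=22; inorder splits into left=[9, 15, 16, 21], right=[23]
  root=23; inorder splits into left=[], right=[]
  root=16; inorder splits into left=[9, 15], right=[21]
  root=21; inorder splits into left=[], right=[]
  root=9; inorder splits into left=[], right=[15]
  root=15; inorder splits into left=[], right=[]
Reconstructed level-order: [24, 22, 26, 16, 23, 9, 21, 15]


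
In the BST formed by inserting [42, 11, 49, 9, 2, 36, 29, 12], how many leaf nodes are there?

Tree built from: [42, 11, 49, 9, 2, 36, 29, 12]
Tree (level-order array): [42, 11, 49, 9, 36, None, None, 2, None, 29, None, None, None, 12]
Rule: A leaf has 0 children.
Per-node child counts:
  node 42: 2 child(ren)
  node 11: 2 child(ren)
  node 9: 1 child(ren)
  node 2: 0 child(ren)
  node 36: 1 child(ren)
  node 29: 1 child(ren)
  node 12: 0 child(ren)
  node 49: 0 child(ren)
Matching nodes: [2, 12, 49]
Count of leaf nodes: 3


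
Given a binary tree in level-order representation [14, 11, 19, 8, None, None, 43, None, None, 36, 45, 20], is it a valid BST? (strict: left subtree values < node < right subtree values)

Level-order array: [14, 11, 19, 8, None, None, 43, None, None, 36, 45, 20]
Validate using subtree bounds (lo, hi): at each node, require lo < value < hi,
then recurse left with hi=value and right with lo=value.
Preorder trace (stopping at first violation):
  at node 14 with bounds (-inf, +inf): OK
  at node 11 with bounds (-inf, 14): OK
  at node 8 with bounds (-inf, 11): OK
  at node 19 with bounds (14, +inf): OK
  at node 43 with bounds (19, +inf): OK
  at node 36 with bounds (19, 43): OK
  at node 20 with bounds (19, 36): OK
  at node 45 with bounds (43, +inf): OK
No violation found at any node.
Result: Valid BST


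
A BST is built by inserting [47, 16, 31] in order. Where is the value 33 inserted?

Starting tree (level order): [47, 16, None, None, 31]
Insertion path: 47 -> 16 -> 31
Result: insert 33 as right child of 31
Final tree (level order): [47, 16, None, None, 31, None, 33]


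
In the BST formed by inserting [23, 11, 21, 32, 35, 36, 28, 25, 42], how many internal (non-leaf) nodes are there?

Tree built from: [23, 11, 21, 32, 35, 36, 28, 25, 42]
Tree (level-order array): [23, 11, 32, None, 21, 28, 35, None, None, 25, None, None, 36, None, None, None, 42]
Rule: An internal node has at least one child.
Per-node child counts:
  node 23: 2 child(ren)
  node 11: 1 child(ren)
  node 21: 0 child(ren)
  node 32: 2 child(ren)
  node 28: 1 child(ren)
  node 25: 0 child(ren)
  node 35: 1 child(ren)
  node 36: 1 child(ren)
  node 42: 0 child(ren)
Matching nodes: [23, 11, 32, 28, 35, 36]
Count of internal (non-leaf) nodes: 6


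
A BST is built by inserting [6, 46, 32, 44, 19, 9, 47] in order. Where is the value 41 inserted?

Starting tree (level order): [6, None, 46, 32, 47, 19, 44, None, None, 9]
Insertion path: 6 -> 46 -> 32 -> 44
Result: insert 41 as left child of 44
Final tree (level order): [6, None, 46, 32, 47, 19, 44, None, None, 9, None, 41]


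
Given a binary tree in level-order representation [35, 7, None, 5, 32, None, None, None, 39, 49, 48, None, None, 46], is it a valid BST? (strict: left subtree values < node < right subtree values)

Level-order array: [35, 7, None, 5, 32, None, None, None, 39, 49, 48, None, None, 46]
Validate using subtree bounds (lo, hi): at each node, require lo < value < hi,
then recurse left with hi=value and right with lo=value.
Preorder trace (stopping at first violation):
  at node 35 with bounds (-inf, +inf): OK
  at node 7 with bounds (-inf, 35): OK
  at node 5 with bounds (-inf, 7): OK
  at node 32 with bounds (7, 35): OK
  at node 39 with bounds (32, 35): VIOLATION
Node 39 violates its bound: not (32 < 39 < 35).
Result: Not a valid BST


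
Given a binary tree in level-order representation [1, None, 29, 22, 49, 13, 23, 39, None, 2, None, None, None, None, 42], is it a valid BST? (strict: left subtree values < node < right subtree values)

Level-order array: [1, None, 29, 22, 49, 13, 23, 39, None, 2, None, None, None, None, 42]
Validate using subtree bounds (lo, hi): at each node, require lo < value < hi,
then recurse left with hi=value and right with lo=value.
Preorder trace (stopping at first violation):
  at node 1 with bounds (-inf, +inf): OK
  at node 29 with bounds (1, +inf): OK
  at node 22 with bounds (1, 29): OK
  at node 13 with bounds (1, 22): OK
  at node 2 with bounds (1, 13): OK
  at node 23 with bounds (22, 29): OK
  at node 49 with bounds (29, +inf): OK
  at node 39 with bounds (29, 49): OK
  at node 42 with bounds (39, 49): OK
No violation found at any node.
Result: Valid BST


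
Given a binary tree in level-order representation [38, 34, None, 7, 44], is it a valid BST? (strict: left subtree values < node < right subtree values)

Level-order array: [38, 34, None, 7, 44]
Validate using subtree bounds (lo, hi): at each node, require lo < value < hi,
then recurse left with hi=value and right with lo=value.
Preorder trace (stopping at first violation):
  at node 38 with bounds (-inf, +inf): OK
  at node 34 with bounds (-inf, 38): OK
  at node 7 with bounds (-inf, 34): OK
  at node 44 with bounds (34, 38): VIOLATION
Node 44 violates its bound: not (34 < 44 < 38).
Result: Not a valid BST


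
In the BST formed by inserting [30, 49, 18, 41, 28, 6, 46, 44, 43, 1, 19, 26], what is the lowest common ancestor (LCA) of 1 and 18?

Tree insertion order: [30, 49, 18, 41, 28, 6, 46, 44, 43, 1, 19, 26]
Tree (level-order array): [30, 18, 49, 6, 28, 41, None, 1, None, 19, None, None, 46, None, None, None, 26, 44, None, None, None, 43]
In a BST, the LCA of p=1, q=18 is the first node v on the
root-to-leaf path with p <= v <= q (go left if both < v, right if both > v).
Walk from root:
  at 30: both 1 and 18 < 30, go left
  at 18: 1 <= 18 <= 18, this is the LCA
LCA = 18


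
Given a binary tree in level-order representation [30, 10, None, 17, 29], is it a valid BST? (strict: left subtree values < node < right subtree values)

Level-order array: [30, 10, None, 17, 29]
Validate using subtree bounds (lo, hi): at each node, require lo < value < hi,
then recurse left with hi=value and right with lo=value.
Preorder trace (stopping at first violation):
  at node 30 with bounds (-inf, +inf): OK
  at node 10 with bounds (-inf, 30): OK
  at node 17 with bounds (-inf, 10): VIOLATION
Node 17 violates its bound: not (-inf < 17 < 10).
Result: Not a valid BST


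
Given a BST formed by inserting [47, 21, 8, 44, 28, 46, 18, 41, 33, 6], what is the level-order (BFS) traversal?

Tree insertion order: [47, 21, 8, 44, 28, 46, 18, 41, 33, 6]
Tree (level-order array): [47, 21, None, 8, 44, 6, 18, 28, 46, None, None, None, None, None, 41, None, None, 33]
BFS from the root, enqueuing left then right child of each popped node:
  queue [47] -> pop 47, enqueue [21], visited so far: [47]
  queue [21] -> pop 21, enqueue [8, 44], visited so far: [47, 21]
  queue [8, 44] -> pop 8, enqueue [6, 18], visited so far: [47, 21, 8]
  queue [44, 6, 18] -> pop 44, enqueue [28, 46], visited so far: [47, 21, 8, 44]
  queue [6, 18, 28, 46] -> pop 6, enqueue [none], visited so far: [47, 21, 8, 44, 6]
  queue [18, 28, 46] -> pop 18, enqueue [none], visited so far: [47, 21, 8, 44, 6, 18]
  queue [28, 46] -> pop 28, enqueue [41], visited so far: [47, 21, 8, 44, 6, 18, 28]
  queue [46, 41] -> pop 46, enqueue [none], visited so far: [47, 21, 8, 44, 6, 18, 28, 46]
  queue [41] -> pop 41, enqueue [33], visited so far: [47, 21, 8, 44, 6, 18, 28, 46, 41]
  queue [33] -> pop 33, enqueue [none], visited so far: [47, 21, 8, 44, 6, 18, 28, 46, 41, 33]
Result: [47, 21, 8, 44, 6, 18, 28, 46, 41, 33]


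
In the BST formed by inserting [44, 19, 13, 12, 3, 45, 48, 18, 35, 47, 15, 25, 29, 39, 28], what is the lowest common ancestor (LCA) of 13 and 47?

Tree insertion order: [44, 19, 13, 12, 3, 45, 48, 18, 35, 47, 15, 25, 29, 39, 28]
Tree (level-order array): [44, 19, 45, 13, 35, None, 48, 12, 18, 25, 39, 47, None, 3, None, 15, None, None, 29, None, None, None, None, None, None, None, None, 28]
In a BST, the LCA of p=13, q=47 is the first node v on the
root-to-leaf path with p <= v <= q (go left if both < v, right if both > v).
Walk from root:
  at 44: 13 <= 44 <= 47, this is the LCA
LCA = 44


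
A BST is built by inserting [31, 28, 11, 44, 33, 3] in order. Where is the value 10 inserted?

Starting tree (level order): [31, 28, 44, 11, None, 33, None, 3]
Insertion path: 31 -> 28 -> 11 -> 3
Result: insert 10 as right child of 3
Final tree (level order): [31, 28, 44, 11, None, 33, None, 3, None, None, None, None, 10]


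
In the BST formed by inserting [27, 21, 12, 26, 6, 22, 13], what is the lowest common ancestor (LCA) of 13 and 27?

Tree insertion order: [27, 21, 12, 26, 6, 22, 13]
Tree (level-order array): [27, 21, None, 12, 26, 6, 13, 22]
In a BST, the LCA of p=13, q=27 is the first node v on the
root-to-leaf path with p <= v <= q (go left if both < v, right if both > v).
Walk from root:
  at 27: 13 <= 27 <= 27, this is the LCA
LCA = 27


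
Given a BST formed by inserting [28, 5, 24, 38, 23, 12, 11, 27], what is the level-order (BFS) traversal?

Tree insertion order: [28, 5, 24, 38, 23, 12, 11, 27]
Tree (level-order array): [28, 5, 38, None, 24, None, None, 23, 27, 12, None, None, None, 11]
BFS from the root, enqueuing left then right child of each popped node:
  queue [28] -> pop 28, enqueue [5, 38], visited so far: [28]
  queue [5, 38] -> pop 5, enqueue [24], visited so far: [28, 5]
  queue [38, 24] -> pop 38, enqueue [none], visited so far: [28, 5, 38]
  queue [24] -> pop 24, enqueue [23, 27], visited so far: [28, 5, 38, 24]
  queue [23, 27] -> pop 23, enqueue [12], visited so far: [28, 5, 38, 24, 23]
  queue [27, 12] -> pop 27, enqueue [none], visited so far: [28, 5, 38, 24, 23, 27]
  queue [12] -> pop 12, enqueue [11], visited so far: [28, 5, 38, 24, 23, 27, 12]
  queue [11] -> pop 11, enqueue [none], visited so far: [28, 5, 38, 24, 23, 27, 12, 11]
Result: [28, 5, 38, 24, 23, 27, 12, 11]


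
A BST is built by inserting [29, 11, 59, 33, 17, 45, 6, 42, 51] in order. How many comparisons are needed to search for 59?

Search path for 59: 29 -> 59
Found: True
Comparisons: 2


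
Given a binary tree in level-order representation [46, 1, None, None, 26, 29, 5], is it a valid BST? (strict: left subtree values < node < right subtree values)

Level-order array: [46, 1, None, None, 26, 29, 5]
Validate using subtree bounds (lo, hi): at each node, require lo < value < hi,
then recurse left with hi=value and right with lo=value.
Preorder trace (stopping at first violation):
  at node 46 with bounds (-inf, +inf): OK
  at node 1 with bounds (-inf, 46): OK
  at node 26 with bounds (1, 46): OK
  at node 29 with bounds (1, 26): VIOLATION
Node 29 violates its bound: not (1 < 29 < 26).
Result: Not a valid BST


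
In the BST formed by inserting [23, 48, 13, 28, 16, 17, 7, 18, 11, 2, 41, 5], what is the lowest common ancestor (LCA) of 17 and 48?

Tree insertion order: [23, 48, 13, 28, 16, 17, 7, 18, 11, 2, 41, 5]
Tree (level-order array): [23, 13, 48, 7, 16, 28, None, 2, 11, None, 17, None, 41, None, 5, None, None, None, 18]
In a BST, the LCA of p=17, q=48 is the first node v on the
root-to-leaf path with p <= v <= q (go left if both < v, right if both > v).
Walk from root:
  at 23: 17 <= 23 <= 48, this is the LCA
LCA = 23


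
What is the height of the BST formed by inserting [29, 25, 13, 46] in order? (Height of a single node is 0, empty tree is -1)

Insertion order: [29, 25, 13, 46]
Tree (level-order array): [29, 25, 46, 13]
Compute height bottom-up (empty subtree = -1):
  height(13) = 1 + max(-1, -1) = 0
  height(25) = 1 + max(0, -1) = 1
  height(46) = 1 + max(-1, -1) = 0
  height(29) = 1 + max(1, 0) = 2
Height = 2


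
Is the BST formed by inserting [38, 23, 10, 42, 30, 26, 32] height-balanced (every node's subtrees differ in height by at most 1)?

Tree (level-order array): [38, 23, 42, 10, 30, None, None, None, None, 26, 32]
Definition: a tree is height-balanced if, at every node, |h(left) - h(right)| <= 1 (empty subtree has height -1).
Bottom-up per-node check:
  node 10: h_left=-1, h_right=-1, diff=0 [OK], height=0
  node 26: h_left=-1, h_right=-1, diff=0 [OK], height=0
  node 32: h_left=-1, h_right=-1, diff=0 [OK], height=0
  node 30: h_left=0, h_right=0, diff=0 [OK], height=1
  node 23: h_left=0, h_right=1, diff=1 [OK], height=2
  node 42: h_left=-1, h_right=-1, diff=0 [OK], height=0
  node 38: h_left=2, h_right=0, diff=2 [FAIL (|2-0|=2 > 1)], height=3
Node 38 violates the condition: |2 - 0| = 2 > 1.
Result: Not balanced


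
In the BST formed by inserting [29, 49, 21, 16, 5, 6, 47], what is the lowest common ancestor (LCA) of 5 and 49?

Tree insertion order: [29, 49, 21, 16, 5, 6, 47]
Tree (level-order array): [29, 21, 49, 16, None, 47, None, 5, None, None, None, None, 6]
In a BST, the LCA of p=5, q=49 is the first node v on the
root-to-leaf path with p <= v <= q (go left if both < v, right if both > v).
Walk from root:
  at 29: 5 <= 29 <= 49, this is the LCA
LCA = 29


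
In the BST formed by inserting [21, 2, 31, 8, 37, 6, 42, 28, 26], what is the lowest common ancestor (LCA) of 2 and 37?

Tree insertion order: [21, 2, 31, 8, 37, 6, 42, 28, 26]
Tree (level-order array): [21, 2, 31, None, 8, 28, 37, 6, None, 26, None, None, 42]
In a BST, the LCA of p=2, q=37 is the first node v on the
root-to-leaf path with p <= v <= q (go left if both < v, right if both > v).
Walk from root:
  at 21: 2 <= 21 <= 37, this is the LCA
LCA = 21


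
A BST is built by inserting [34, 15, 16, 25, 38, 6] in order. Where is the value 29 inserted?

Starting tree (level order): [34, 15, 38, 6, 16, None, None, None, None, None, 25]
Insertion path: 34 -> 15 -> 16 -> 25
Result: insert 29 as right child of 25
Final tree (level order): [34, 15, 38, 6, 16, None, None, None, None, None, 25, None, 29]


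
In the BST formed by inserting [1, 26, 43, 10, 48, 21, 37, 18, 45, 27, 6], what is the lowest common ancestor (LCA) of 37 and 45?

Tree insertion order: [1, 26, 43, 10, 48, 21, 37, 18, 45, 27, 6]
Tree (level-order array): [1, None, 26, 10, 43, 6, 21, 37, 48, None, None, 18, None, 27, None, 45]
In a BST, the LCA of p=37, q=45 is the first node v on the
root-to-leaf path with p <= v <= q (go left if both < v, right if both > v).
Walk from root:
  at 1: both 37 and 45 > 1, go right
  at 26: both 37 and 45 > 26, go right
  at 43: 37 <= 43 <= 45, this is the LCA
LCA = 43


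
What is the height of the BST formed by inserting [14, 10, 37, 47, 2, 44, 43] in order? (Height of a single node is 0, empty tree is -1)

Insertion order: [14, 10, 37, 47, 2, 44, 43]
Tree (level-order array): [14, 10, 37, 2, None, None, 47, None, None, 44, None, 43]
Compute height bottom-up (empty subtree = -1):
  height(2) = 1 + max(-1, -1) = 0
  height(10) = 1 + max(0, -1) = 1
  height(43) = 1 + max(-1, -1) = 0
  height(44) = 1 + max(0, -1) = 1
  height(47) = 1 + max(1, -1) = 2
  height(37) = 1 + max(-1, 2) = 3
  height(14) = 1 + max(1, 3) = 4
Height = 4


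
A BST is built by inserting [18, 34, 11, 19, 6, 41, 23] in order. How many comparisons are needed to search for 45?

Search path for 45: 18 -> 34 -> 41
Found: False
Comparisons: 3


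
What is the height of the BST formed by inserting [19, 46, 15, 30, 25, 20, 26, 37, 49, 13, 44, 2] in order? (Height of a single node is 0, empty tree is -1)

Insertion order: [19, 46, 15, 30, 25, 20, 26, 37, 49, 13, 44, 2]
Tree (level-order array): [19, 15, 46, 13, None, 30, 49, 2, None, 25, 37, None, None, None, None, 20, 26, None, 44]
Compute height bottom-up (empty subtree = -1):
  height(2) = 1 + max(-1, -1) = 0
  height(13) = 1 + max(0, -1) = 1
  height(15) = 1 + max(1, -1) = 2
  height(20) = 1 + max(-1, -1) = 0
  height(26) = 1 + max(-1, -1) = 0
  height(25) = 1 + max(0, 0) = 1
  height(44) = 1 + max(-1, -1) = 0
  height(37) = 1 + max(-1, 0) = 1
  height(30) = 1 + max(1, 1) = 2
  height(49) = 1 + max(-1, -1) = 0
  height(46) = 1 + max(2, 0) = 3
  height(19) = 1 + max(2, 3) = 4
Height = 4


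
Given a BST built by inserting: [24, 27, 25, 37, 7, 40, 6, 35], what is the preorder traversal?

Tree insertion order: [24, 27, 25, 37, 7, 40, 6, 35]
Tree (level-order array): [24, 7, 27, 6, None, 25, 37, None, None, None, None, 35, 40]
Preorder traversal: [24, 7, 6, 27, 25, 37, 35, 40]


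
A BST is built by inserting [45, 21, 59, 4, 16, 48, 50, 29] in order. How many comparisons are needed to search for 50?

Search path for 50: 45 -> 59 -> 48 -> 50
Found: True
Comparisons: 4


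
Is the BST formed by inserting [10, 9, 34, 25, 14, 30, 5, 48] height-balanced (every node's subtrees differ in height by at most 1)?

Tree (level-order array): [10, 9, 34, 5, None, 25, 48, None, None, 14, 30]
Definition: a tree is height-balanced if, at every node, |h(left) - h(right)| <= 1 (empty subtree has height -1).
Bottom-up per-node check:
  node 5: h_left=-1, h_right=-1, diff=0 [OK], height=0
  node 9: h_left=0, h_right=-1, diff=1 [OK], height=1
  node 14: h_left=-1, h_right=-1, diff=0 [OK], height=0
  node 30: h_left=-1, h_right=-1, diff=0 [OK], height=0
  node 25: h_left=0, h_right=0, diff=0 [OK], height=1
  node 48: h_left=-1, h_right=-1, diff=0 [OK], height=0
  node 34: h_left=1, h_right=0, diff=1 [OK], height=2
  node 10: h_left=1, h_right=2, diff=1 [OK], height=3
All nodes satisfy the balance condition.
Result: Balanced


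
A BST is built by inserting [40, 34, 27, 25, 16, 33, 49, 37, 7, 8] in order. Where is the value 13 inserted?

Starting tree (level order): [40, 34, 49, 27, 37, None, None, 25, 33, None, None, 16, None, None, None, 7, None, None, 8]
Insertion path: 40 -> 34 -> 27 -> 25 -> 16 -> 7 -> 8
Result: insert 13 as right child of 8
Final tree (level order): [40, 34, 49, 27, 37, None, None, 25, 33, None, None, 16, None, None, None, 7, None, None, 8, None, 13]


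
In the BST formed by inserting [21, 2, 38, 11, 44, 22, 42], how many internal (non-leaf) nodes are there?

Tree built from: [21, 2, 38, 11, 44, 22, 42]
Tree (level-order array): [21, 2, 38, None, 11, 22, 44, None, None, None, None, 42]
Rule: An internal node has at least one child.
Per-node child counts:
  node 21: 2 child(ren)
  node 2: 1 child(ren)
  node 11: 0 child(ren)
  node 38: 2 child(ren)
  node 22: 0 child(ren)
  node 44: 1 child(ren)
  node 42: 0 child(ren)
Matching nodes: [21, 2, 38, 44]
Count of internal (non-leaf) nodes: 4


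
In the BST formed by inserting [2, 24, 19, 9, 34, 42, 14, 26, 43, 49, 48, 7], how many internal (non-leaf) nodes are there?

Tree built from: [2, 24, 19, 9, 34, 42, 14, 26, 43, 49, 48, 7]
Tree (level-order array): [2, None, 24, 19, 34, 9, None, 26, 42, 7, 14, None, None, None, 43, None, None, None, None, None, 49, 48]
Rule: An internal node has at least one child.
Per-node child counts:
  node 2: 1 child(ren)
  node 24: 2 child(ren)
  node 19: 1 child(ren)
  node 9: 2 child(ren)
  node 7: 0 child(ren)
  node 14: 0 child(ren)
  node 34: 2 child(ren)
  node 26: 0 child(ren)
  node 42: 1 child(ren)
  node 43: 1 child(ren)
  node 49: 1 child(ren)
  node 48: 0 child(ren)
Matching nodes: [2, 24, 19, 9, 34, 42, 43, 49]
Count of internal (non-leaf) nodes: 8


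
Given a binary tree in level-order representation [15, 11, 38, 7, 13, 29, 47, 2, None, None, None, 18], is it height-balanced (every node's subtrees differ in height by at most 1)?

Tree (level-order array): [15, 11, 38, 7, 13, 29, 47, 2, None, None, None, 18]
Definition: a tree is height-balanced if, at every node, |h(left) - h(right)| <= 1 (empty subtree has height -1).
Bottom-up per-node check:
  node 2: h_left=-1, h_right=-1, diff=0 [OK], height=0
  node 7: h_left=0, h_right=-1, diff=1 [OK], height=1
  node 13: h_left=-1, h_right=-1, diff=0 [OK], height=0
  node 11: h_left=1, h_right=0, diff=1 [OK], height=2
  node 18: h_left=-1, h_right=-1, diff=0 [OK], height=0
  node 29: h_left=0, h_right=-1, diff=1 [OK], height=1
  node 47: h_left=-1, h_right=-1, diff=0 [OK], height=0
  node 38: h_left=1, h_right=0, diff=1 [OK], height=2
  node 15: h_left=2, h_right=2, diff=0 [OK], height=3
All nodes satisfy the balance condition.
Result: Balanced


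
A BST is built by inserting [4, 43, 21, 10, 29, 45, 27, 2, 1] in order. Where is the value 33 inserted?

Starting tree (level order): [4, 2, 43, 1, None, 21, 45, None, None, 10, 29, None, None, None, None, 27]
Insertion path: 4 -> 43 -> 21 -> 29
Result: insert 33 as right child of 29
Final tree (level order): [4, 2, 43, 1, None, 21, 45, None, None, 10, 29, None, None, None, None, 27, 33]


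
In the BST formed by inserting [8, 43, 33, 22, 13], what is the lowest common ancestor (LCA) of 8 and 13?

Tree insertion order: [8, 43, 33, 22, 13]
Tree (level-order array): [8, None, 43, 33, None, 22, None, 13]
In a BST, the LCA of p=8, q=13 is the first node v on the
root-to-leaf path with p <= v <= q (go left if both < v, right if both > v).
Walk from root:
  at 8: 8 <= 8 <= 13, this is the LCA
LCA = 8


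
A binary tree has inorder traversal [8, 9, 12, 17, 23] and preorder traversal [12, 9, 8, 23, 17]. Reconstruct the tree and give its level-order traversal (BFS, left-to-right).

Inorder:  [8, 9, 12, 17, 23]
Preorder: [12, 9, 8, 23, 17]
Algorithm: preorder visits root first, so consume preorder in order;
for each root, split the current inorder slice at that value into
left-subtree inorder and right-subtree inorder, then recurse.
Recursive splits:
  root=12; inorder splits into left=[8, 9], right=[17, 23]
  root=9; inorder splits into left=[8], right=[]
  root=8; inorder splits into left=[], right=[]
  root=23; inorder splits into left=[17], right=[]
  root=17; inorder splits into left=[], right=[]
Reconstructed level-order: [12, 9, 23, 8, 17]


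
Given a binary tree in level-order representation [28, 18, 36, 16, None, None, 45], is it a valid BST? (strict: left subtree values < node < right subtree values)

Level-order array: [28, 18, 36, 16, None, None, 45]
Validate using subtree bounds (lo, hi): at each node, require lo < value < hi,
then recurse left with hi=value and right with lo=value.
Preorder trace (stopping at first violation):
  at node 28 with bounds (-inf, +inf): OK
  at node 18 with bounds (-inf, 28): OK
  at node 16 with bounds (-inf, 18): OK
  at node 36 with bounds (28, +inf): OK
  at node 45 with bounds (36, +inf): OK
No violation found at any node.
Result: Valid BST


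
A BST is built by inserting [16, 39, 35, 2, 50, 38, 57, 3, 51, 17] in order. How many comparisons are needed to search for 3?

Search path for 3: 16 -> 2 -> 3
Found: True
Comparisons: 3


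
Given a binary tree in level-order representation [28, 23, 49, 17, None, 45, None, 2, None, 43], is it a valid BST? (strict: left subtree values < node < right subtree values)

Level-order array: [28, 23, 49, 17, None, 45, None, 2, None, 43]
Validate using subtree bounds (lo, hi): at each node, require lo < value < hi,
then recurse left with hi=value and right with lo=value.
Preorder trace (stopping at first violation):
  at node 28 with bounds (-inf, +inf): OK
  at node 23 with bounds (-inf, 28): OK
  at node 17 with bounds (-inf, 23): OK
  at node 2 with bounds (-inf, 17): OK
  at node 49 with bounds (28, +inf): OK
  at node 45 with bounds (28, 49): OK
  at node 43 with bounds (28, 45): OK
No violation found at any node.
Result: Valid BST


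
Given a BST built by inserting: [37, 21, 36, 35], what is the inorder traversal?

Tree insertion order: [37, 21, 36, 35]
Tree (level-order array): [37, 21, None, None, 36, 35]
Inorder traversal: [21, 35, 36, 37]


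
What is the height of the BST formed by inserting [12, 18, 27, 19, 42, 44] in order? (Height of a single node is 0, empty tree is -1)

Insertion order: [12, 18, 27, 19, 42, 44]
Tree (level-order array): [12, None, 18, None, 27, 19, 42, None, None, None, 44]
Compute height bottom-up (empty subtree = -1):
  height(19) = 1 + max(-1, -1) = 0
  height(44) = 1 + max(-1, -1) = 0
  height(42) = 1 + max(-1, 0) = 1
  height(27) = 1 + max(0, 1) = 2
  height(18) = 1 + max(-1, 2) = 3
  height(12) = 1 + max(-1, 3) = 4
Height = 4


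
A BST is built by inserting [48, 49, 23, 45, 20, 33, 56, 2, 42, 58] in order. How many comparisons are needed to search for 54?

Search path for 54: 48 -> 49 -> 56
Found: False
Comparisons: 3


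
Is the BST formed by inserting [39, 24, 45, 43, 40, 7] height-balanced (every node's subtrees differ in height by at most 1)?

Tree (level-order array): [39, 24, 45, 7, None, 43, None, None, None, 40]
Definition: a tree is height-balanced if, at every node, |h(left) - h(right)| <= 1 (empty subtree has height -1).
Bottom-up per-node check:
  node 7: h_left=-1, h_right=-1, diff=0 [OK], height=0
  node 24: h_left=0, h_right=-1, diff=1 [OK], height=1
  node 40: h_left=-1, h_right=-1, diff=0 [OK], height=0
  node 43: h_left=0, h_right=-1, diff=1 [OK], height=1
  node 45: h_left=1, h_right=-1, diff=2 [FAIL (|1--1|=2 > 1)], height=2
  node 39: h_left=1, h_right=2, diff=1 [OK], height=3
Node 45 violates the condition: |1 - -1| = 2 > 1.
Result: Not balanced


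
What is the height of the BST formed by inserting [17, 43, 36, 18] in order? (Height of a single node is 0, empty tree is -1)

Insertion order: [17, 43, 36, 18]
Tree (level-order array): [17, None, 43, 36, None, 18]
Compute height bottom-up (empty subtree = -1):
  height(18) = 1 + max(-1, -1) = 0
  height(36) = 1 + max(0, -1) = 1
  height(43) = 1 + max(1, -1) = 2
  height(17) = 1 + max(-1, 2) = 3
Height = 3


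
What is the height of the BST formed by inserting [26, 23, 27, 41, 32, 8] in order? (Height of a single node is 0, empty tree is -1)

Insertion order: [26, 23, 27, 41, 32, 8]
Tree (level-order array): [26, 23, 27, 8, None, None, 41, None, None, 32]
Compute height bottom-up (empty subtree = -1):
  height(8) = 1 + max(-1, -1) = 0
  height(23) = 1 + max(0, -1) = 1
  height(32) = 1 + max(-1, -1) = 0
  height(41) = 1 + max(0, -1) = 1
  height(27) = 1 + max(-1, 1) = 2
  height(26) = 1 + max(1, 2) = 3
Height = 3


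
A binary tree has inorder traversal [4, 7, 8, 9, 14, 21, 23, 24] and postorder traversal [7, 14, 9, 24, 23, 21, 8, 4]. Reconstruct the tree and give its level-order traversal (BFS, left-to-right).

Inorder:   [4, 7, 8, 9, 14, 21, 23, 24]
Postorder: [7, 14, 9, 24, 23, 21, 8, 4]
Algorithm: postorder visits root last, so walk postorder right-to-left;
each value is the root of the current inorder slice — split it at that
value, recurse on the right subtree first, then the left.
Recursive splits:
  root=4; inorder splits into left=[], right=[7, 8, 9, 14, 21, 23, 24]
  root=8; inorder splits into left=[7], right=[9, 14, 21, 23, 24]
  root=21; inorder splits into left=[9, 14], right=[23, 24]
  root=23; inorder splits into left=[], right=[24]
  root=24; inorder splits into left=[], right=[]
  root=9; inorder splits into left=[], right=[14]
  root=14; inorder splits into left=[], right=[]
  root=7; inorder splits into left=[], right=[]
Reconstructed level-order: [4, 8, 7, 21, 9, 23, 14, 24]


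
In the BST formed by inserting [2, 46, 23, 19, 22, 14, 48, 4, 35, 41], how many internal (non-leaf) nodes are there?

Tree built from: [2, 46, 23, 19, 22, 14, 48, 4, 35, 41]
Tree (level-order array): [2, None, 46, 23, 48, 19, 35, None, None, 14, 22, None, 41, 4]
Rule: An internal node has at least one child.
Per-node child counts:
  node 2: 1 child(ren)
  node 46: 2 child(ren)
  node 23: 2 child(ren)
  node 19: 2 child(ren)
  node 14: 1 child(ren)
  node 4: 0 child(ren)
  node 22: 0 child(ren)
  node 35: 1 child(ren)
  node 41: 0 child(ren)
  node 48: 0 child(ren)
Matching nodes: [2, 46, 23, 19, 14, 35]
Count of internal (non-leaf) nodes: 6


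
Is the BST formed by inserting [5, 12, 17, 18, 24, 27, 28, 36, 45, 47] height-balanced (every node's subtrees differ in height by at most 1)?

Tree (level-order array): [5, None, 12, None, 17, None, 18, None, 24, None, 27, None, 28, None, 36, None, 45, None, 47]
Definition: a tree is height-balanced if, at every node, |h(left) - h(right)| <= 1 (empty subtree has height -1).
Bottom-up per-node check:
  node 47: h_left=-1, h_right=-1, diff=0 [OK], height=0
  node 45: h_left=-1, h_right=0, diff=1 [OK], height=1
  node 36: h_left=-1, h_right=1, diff=2 [FAIL (|-1-1|=2 > 1)], height=2
  node 28: h_left=-1, h_right=2, diff=3 [FAIL (|-1-2|=3 > 1)], height=3
  node 27: h_left=-1, h_right=3, diff=4 [FAIL (|-1-3|=4 > 1)], height=4
  node 24: h_left=-1, h_right=4, diff=5 [FAIL (|-1-4|=5 > 1)], height=5
  node 18: h_left=-1, h_right=5, diff=6 [FAIL (|-1-5|=6 > 1)], height=6
  node 17: h_left=-1, h_right=6, diff=7 [FAIL (|-1-6|=7 > 1)], height=7
  node 12: h_left=-1, h_right=7, diff=8 [FAIL (|-1-7|=8 > 1)], height=8
  node 5: h_left=-1, h_right=8, diff=9 [FAIL (|-1-8|=9 > 1)], height=9
Node 36 violates the condition: |-1 - 1| = 2 > 1.
Result: Not balanced


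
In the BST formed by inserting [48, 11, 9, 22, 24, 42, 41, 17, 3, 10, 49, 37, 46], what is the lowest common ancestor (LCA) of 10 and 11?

Tree insertion order: [48, 11, 9, 22, 24, 42, 41, 17, 3, 10, 49, 37, 46]
Tree (level-order array): [48, 11, 49, 9, 22, None, None, 3, 10, 17, 24, None, None, None, None, None, None, None, 42, 41, 46, 37]
In a BST, the LCA of p=10, q=11 is the first node v on the
root-to-leaf path with p <= v <= q (go left if both < v, right if both > v).
Walk from root:
  at 48: both 10 and 11 < 48, go left
  at 11: 10 <= 11 <= 11, this is the LCA
LCA = 11


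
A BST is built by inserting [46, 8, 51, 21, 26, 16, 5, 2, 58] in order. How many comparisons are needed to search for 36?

Search path for 36: 46 -> 8 -> 21 -> 26
Found: False
Comparisons: 4


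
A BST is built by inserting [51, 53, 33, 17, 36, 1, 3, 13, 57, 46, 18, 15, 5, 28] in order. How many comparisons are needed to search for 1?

Search path for 1: 51 -> 33 -> 17 -> 1
Found: True
Comparisons: 4


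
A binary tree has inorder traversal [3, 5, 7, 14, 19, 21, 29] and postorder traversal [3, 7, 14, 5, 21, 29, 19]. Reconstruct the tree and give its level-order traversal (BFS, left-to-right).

Inorder:   [3, 5, 7, 14, 19, 21, 29]
Postorder: [3, 7, 14, 5, 21, 29, 19]
Algorithm: postorder visits root last, so walk postorder right-to-left;
each value is the root of the current inorder slice — split it at that
value, recurse on the right subtree first, then the left.
Recursive splits:
  root=19; inorder splits into left=[3, 5, 7, 14], right=[21, 29]
  root=29; inorder splits into left=[21], right=[]
  root=21; inorder splits into left=[], right=[]
  root=5; inorder splits into left=[3], right=[7, 14]
  root=14; inorder splits into left=[7], right=[]
  root=7; inorder splits into left=[], right=[]
  root=3; inorder splits into left=[], right=[]
Reconstructed level-order: [19, 5, 29, 3, 14, 21, 7]


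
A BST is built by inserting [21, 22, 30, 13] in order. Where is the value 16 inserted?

Starting tree (level order): [21, 13, 22, None, None, None, 30]
Insertion path: 21 -> 13
Result: insert 16 as right child of 13
Final tree (level order): [21, 13, 22, None, 16, None, 30]


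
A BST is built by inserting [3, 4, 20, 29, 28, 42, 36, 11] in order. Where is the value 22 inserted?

Starting tree (level order): [3, None, 4, None, 20, 11, 29, None, None, 28, 42, None, None, 36]
Insertion path: 3 -> 4 -> 20 -> 29 -> 28
Result: insert 22 as left child of 28
Final tree (level order): [3, None, 4, None, 20, 11, 29, None, None, 28, 42, 22, None, 36]


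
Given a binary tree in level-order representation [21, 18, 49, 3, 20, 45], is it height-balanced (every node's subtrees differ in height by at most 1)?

Tree (level-order array): [21, 18, 49, 3, 20, 45]
Definition: a tree is height-balanced if, at every node, |h(left) - h(right)| <= 1 (empty subtree has height -1).
Bottom-up per-node check:
  node 3: h_left=-1, h_right=-1, diff=0 [OK], height=0
  node 20: h_left=-1, h_right=-1, diff=0 [OK], height=0
  node 18: h_left=0, h_right=0, diff=0 [OK], height=1
  node 45: h_left=-1, h_right=-1, diff=0 [OK], height=0
  node 49: h_left=0, h_right=-1, diff=1 [OK], height=1
  node 21: h_left=1, h_right=1, diff=0 [OK], height=2
All nodes satisfy the balance condition.
Result: Balanced


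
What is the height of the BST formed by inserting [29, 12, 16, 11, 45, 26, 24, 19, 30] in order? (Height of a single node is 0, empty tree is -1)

Insertion order: [29, 12, 16, 11, 45, 26, 24, 19, 30]
Tree (level-order array): [29, 12, 45, 11, 16, 30, None, None, None, None, 26, None, None, 24, None, 19]
Compute height bottom-up (empty subtree = -1):
  height(11) = 1 + max(-1, -1) = 0
  height(19) = 1 + max(-1, -1) = 0
  height(24) = 1 + max(0, -1) = 1
  height(26) = 1 + max(1, -1) = 2
  height(16) = 1 + max(-1, 2) = 3
  height(12) = 1 + max(0, 3) = 4
  height(30) = 1 + max(-1, -1) = 0
  height(45) = 1 + max(0, -1) = 1
  height(29) = 1 + max(4, 1) = 5
Height = 5


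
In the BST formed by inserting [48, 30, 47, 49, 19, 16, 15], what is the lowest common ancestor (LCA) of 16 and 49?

Tree insertion order: [48, 30, 47, 49, 19, 16, 15]
Tree (level-order array): [48, 30, 49, 19, 47, None, None, 16, None, None, None, 15]
In a BST, the LCA of p=16, q=49 is the first node v on the
root-to-leaf path with p <= v <= q (go left if both < v, right if both > v).
Walk from root:
  at 48: 16 <= 48 <= 49, this is the LCA
LCA = 48


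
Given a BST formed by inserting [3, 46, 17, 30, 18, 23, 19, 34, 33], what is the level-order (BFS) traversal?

Tree insertion order: [3, 46, 17, 30, 18, 23, 19, 34, 33]
Tree (level-order array): [3, None, 46, 17, None, None, 30, 18, 34, None, 23, 33, None, 19]
BFS from the root, enqueuing left then right child of each popped node:
  queue [3] -> pop 3, enqueue [46], visited so far: [3]
  queue [46] -> pop 46, enqueue [17], visited so far: [3, 46]
  queue [17] -> pop 17, enqueue [30], visited so far: [3, 46, 17]
  queue [30] -> pop 30, enqueue [18, 34], visited so far: [3, 46, 17, 30]
  queue [18, 34] -> pop 18, enqueue [23], visited so far: [3, 46, 17, 30, 18]
  queue [34, 23] -> pop 34, enqueue [33], visited so far: [3, 46, 17, 30, 18, 34]
  queue [23, 33] -> pop 23, enqueue [19], visited so far: [3, 46, 17, 30, 18, 34, 23]
  queue [33, 19] -> pop 33, enqueue [none], visited so far: [3, 46, 17, 30, 18, 34, 23, 33]
  queue [19] -> pop 19, enqueue [none], visited so far: [3, 46, 17, 30, 18, 34, 23, 33, 19]
Result: [3, 46, 17, 30, 18, 34, 23, 33, 19]


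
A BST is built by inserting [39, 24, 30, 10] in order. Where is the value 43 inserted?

Starting tree (level order): [39, 24, None, 10, 30]
Insertion path: 39
Result: insert 43 as right child of 39
Final tree (level order): [39, 24, 43, 10, 30]


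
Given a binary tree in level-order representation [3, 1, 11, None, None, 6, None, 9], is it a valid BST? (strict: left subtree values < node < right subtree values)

Level-order array: [3, 1, 11, None, None, 6, None, 9]
Validate using subtree bounds (lo, hi): at each node, require lo < value < hi,
then recurse left with hi=value and right with lo=value.
Preorder trace (stopping at first violation):
  at node 3 with bounds (-inf, +inf): OK
  at node 1 with bounds (-inf, 3): OK
  at node 11 with bounds (3, +inf): OK
  at node 6 with bounds (3, 11): OK
  at node 9 with bounds (3, 6): VIOLATION
Node 9 violates its bound: not (3 < 9 < 6).
Result: Not a valid BST


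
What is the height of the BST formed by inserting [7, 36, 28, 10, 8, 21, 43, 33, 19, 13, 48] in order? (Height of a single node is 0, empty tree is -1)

Insertion order: [7, 36, 28, 10, 8, 21, 43, 33, 19, 13, 48]
Tree (level-order array): [7, None, 36, 28, 43, 10, 33, None, 48, 8, 21, None, None, None, None, None, None, 19, None, 13]
Compute height bottom-up (empty subtree = -1):
  height(8) = 1 + max(-1, -1) = 0
  height(13) = 1 + max(-1, -1) = 0
  height(19) = 1 + max(0, -1) = 1
  height(21) = 1 + max(1, -1) = 2
  height(10) = 1 + max(0, 2) = 3
  height(33) = 1 + max(-1, -1) = 0
  height(28) = 1 + max(3, 0) = 4
  height(48) = 1 + max(-1, -1) = 0
  height(43) = 1 + max(-1, 0) = 1
  height(36) = 1 + max(4, 1) = 5
  height(7) = 1 + max(-1, 5) = 6
Height = 6


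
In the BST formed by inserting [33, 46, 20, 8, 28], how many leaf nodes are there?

Tree built from: [33, 46, 20, 8, 28]
Tree (level-order array): [33, 20, 46, 8, 28]
Rule: A leaf has 0 children.
Per-node child counts:
  node 33: 2 child(ren)
  node 20: 2 child(ren)
  node 8: 0 child(ren)
  node 28: 0 child(ren)
  node 46: 0 child(ren)
Matching nodes: [8, 28, 46]
Count of leaf nodes: 3


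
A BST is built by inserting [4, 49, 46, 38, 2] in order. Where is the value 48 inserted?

Starting tree (level order): [4, 2, 49, None, None, 46, None, 38]
Insertion path: 4 -> 49 -> 46
Result: insert 48 as right child of 46
Final tree (level order): [4, 2, 49, None, None, 46, None, 38, 48]


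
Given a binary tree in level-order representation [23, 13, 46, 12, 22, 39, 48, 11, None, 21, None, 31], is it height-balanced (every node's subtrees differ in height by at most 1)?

Tree (level-order array): [23, 13, 46, 12, 22, 39, 48, 11, None, 21, None, 31]
Definition: a tree is height-balanced if, at every node, |h(left) - h(right)| <= 1 (empty subtree has height -1).
Bottom-up per-node check:
  node 11: h_left=-1, h_right=-1, diff=0 [OK], height=0
  node 12: h_left=0, h_right=-1, diff=1 [OK], height=1
  node 21: h_left=-1, h_right=-1, diff=0 [OK], height=0
  node 22: h_left=0, h_right=-1, diff=1 [OK], height=1
  node 13: h_left=1, h_right=1, diff=0 [OK], height=2
  node 31: h_left=-1, h_right=-1, diff=0 [OK], height=0
  node 39: h_left=0, h_right=-1, diff=1 [OK], height=1
  node 48: h_left=-1, h_right=-1, diff=0 [OK], height=0
  node 46: h_left=1, h_right=0, diff=1 [OK], height=2
  node 23: h_left=2, h_right=2, diff=0 [OK], height=3
All nodes satisfy the balance condition.
Result: Balanced


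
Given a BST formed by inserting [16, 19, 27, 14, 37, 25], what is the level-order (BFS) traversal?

Tree insertion order: [16, 19, 27, 14, 37, 25]
Tree (level-order array): [16, 14, 19, None, None, None, 27, 25, 37]
BFS from the root, enqueuing left then right child of each popped node:
  queue [16] -> pop 16, enqueue [14, 19], visited so far: [16]
  queue [14, 19] -> pop 14, enqueue [none], visited so far: [16, 14]
  queue [19] -> pop 19, enqueue [27], visited so far: [16, 14, 19]
  queue [27] -> pop 27, enqueue [25, 37], visited so far: [16, 14, 19, 27]
  queue [25, 37] -> pop 25, enqueue [none], visited so far: [16, 14, 19, 27, 25]
  queue [37] -> pop 37, enqueue [none], visited so far: [16, 14, 19, 27, 25, 37]
Result: [16, 14, 19, 27, 25, 37]


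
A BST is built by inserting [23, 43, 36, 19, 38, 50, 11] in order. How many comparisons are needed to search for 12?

Search path for 12: 23 -> 19 -> 11
Found: False
Comparisons: 3


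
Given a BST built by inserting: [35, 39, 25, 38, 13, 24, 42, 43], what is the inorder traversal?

Tree insertion order: [35, 39, 25, 38, 13, 24, 42, 43]
Tree (level-order array): [35, 25, 39, 13, None, 38, 42, None, 24, None, None, None, 43]
Inorder traversal: [13, 24, 25, 35, 38, 39, 42, 43]


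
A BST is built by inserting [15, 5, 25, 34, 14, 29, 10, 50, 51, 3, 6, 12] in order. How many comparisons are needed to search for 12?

Search path for 12: 15 -> 5 -> 14 -> 10 -> 12
Found: True
Comparisons: 5


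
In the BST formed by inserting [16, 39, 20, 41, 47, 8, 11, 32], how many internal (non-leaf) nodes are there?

Tree built from: [16, 39, 20, 41, 47, 8, 11, 32]
Tree (level-order array): [16, 8, 39, None, 11, 20, 41, None, None, None, 32, None, 47]
Rule: An internal node has at least one child.
Per-node child counts:
  node 16: 2 child(ren)
  node 8: 1 child(ren)
  node 11: 0 child(ren)
  node 39: 2 child(ren)
  node 20: 1 child(ren)
  node 32: 0 child(ren)
  node 41: 1 child(ren)
  node 47: 0 child(ren)
Matching nodes: [16, 8, 39, 20, 41]
Count of internal (non-leaf) nodes: 5
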